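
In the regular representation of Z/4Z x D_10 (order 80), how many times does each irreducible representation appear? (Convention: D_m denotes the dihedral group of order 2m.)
Each irreducible V_i of dimension d_i appears with multiplicity d_i, i.e. rho_reg = (direct sum over all irreducibles V_i) d_i V_i. The irreducible dimensions for Z/4Z x D_10 are 1, 1, 1, 1, 1, 1, 1, 1, 1, 1, 1, 1, 1, 1, 1, 1, 2, 2, 2, 2, 2, 2, 2, 2, 2, 2, 2, 2, 2, 2, 2, 2: 16 irreducibles of dimension 1, each with multiplicity 1; 16 irreducibles of dimension 2, each with multiplicity 2. Total dimension 16*1*1 + 16*2*2 = 80 = |G|.

Reasoning: General theorem: in the regular representation of a finite group G, each irreducible appears with multiplicity equal to its dimension. Check: dim(rho_reg) = sum d_i^2 = 1 + 1 + 1 + 1 + 1 + 1 + 1 + 1 + 1 + 1 + 1 + 1 + 1 + 1 + 1 + 1 + 4 + 4 + 4 + 4 + 4 + 4 + 4 + 4 + 4 + 4 + 4 + 4 + 4 + 4 + 4 + 4 = 80 = |G|.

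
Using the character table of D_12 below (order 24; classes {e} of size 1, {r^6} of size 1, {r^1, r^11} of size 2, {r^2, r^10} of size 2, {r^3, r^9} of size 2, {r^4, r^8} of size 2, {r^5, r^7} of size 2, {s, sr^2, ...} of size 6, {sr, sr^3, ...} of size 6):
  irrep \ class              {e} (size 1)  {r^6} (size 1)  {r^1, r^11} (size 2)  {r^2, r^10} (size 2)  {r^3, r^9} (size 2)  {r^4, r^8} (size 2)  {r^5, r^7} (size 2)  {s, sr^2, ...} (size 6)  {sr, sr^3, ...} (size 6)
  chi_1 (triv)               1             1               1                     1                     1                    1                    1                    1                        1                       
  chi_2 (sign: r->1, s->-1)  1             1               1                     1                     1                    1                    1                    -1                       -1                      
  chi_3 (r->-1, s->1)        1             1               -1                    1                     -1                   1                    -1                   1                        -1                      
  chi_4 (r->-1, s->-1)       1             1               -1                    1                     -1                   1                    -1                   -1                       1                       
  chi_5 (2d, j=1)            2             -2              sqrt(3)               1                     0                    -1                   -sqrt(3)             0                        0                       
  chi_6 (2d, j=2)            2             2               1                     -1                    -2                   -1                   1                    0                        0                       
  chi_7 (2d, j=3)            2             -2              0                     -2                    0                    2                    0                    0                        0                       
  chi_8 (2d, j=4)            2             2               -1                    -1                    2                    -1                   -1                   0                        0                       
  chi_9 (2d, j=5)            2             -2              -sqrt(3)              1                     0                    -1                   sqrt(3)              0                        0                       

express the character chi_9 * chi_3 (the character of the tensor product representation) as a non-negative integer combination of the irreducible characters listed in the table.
chi_9 tensor chi_3 = chi_5 (all other irreducibles have multiplicity 0).

Why: The character of a tensor product is the pointwise product (chi_9 * chi_3)(C) = chi_9(C) * chi_3(C):
  {e}: (2)*(1), {r^6}: (-2)*(1), {r^1, r^11}: (-sqrt(3))*(-1), {r^2, r^10}: (1)*(1), {r^3, r^9}: (0)*(-1), {r^4, r^8}: (-1)*(1), {r^5, r^7}: (sqrt(3))*(-1), {s, sr^2, ...}: (0)*(1), {sr, sr^3, ...}: (0)*(-1)
so (chi_9 * chi_3) takes values
  {e} -> 2, {r^6} -> -2, {r^1, r^11} -> sqrt(3), {r^2, r^10} -> 1, {r^3, r^9} -> 0, {r^4, r^8} -> -1, {r^5, r^7} -> -sqrt(3), {s, sr^2, ...} -> 0, {sr, sr^3, ...} -> 0.
Now take the inner product of this character with each irreducible chi from the table, <chi_9*chi_3, chi> = (1/24) sum_C |C| (chi_9*chi_3)(C) conj(chi(C)):
  <chi_9*chi_3, chi_1> = (1/24)[1*(2)*conj(1) + 1*(-2)*conj(1) + 2*(sqrt(3))*conj(1) + 2*(1)*conj(1) + 2*(0)*conj(1) + 2*(-1)*conj(1) + 2*(-sqrt(3))*conj(1) + 6*(0)*conj(1) + 6*(0)*conj(1)]
      = (1/24)[(2) + (-2) + (2*sqrt(3)) + (2) + (0) + (-2) + (-2*sqrt(3)) + (0) + (0)] = 0/24 = 0
  <chi_9*chi_3, chi_2> = (1/24)[1*(2)*conj(1) + 1*(-2)*conj(1) + 2*(sqrt(3))*conj(1) + 2*(1)*conj(1) + 2*(0)*conj(1) + 2*(-1)*conj(1) + 2*(-sqrt(3))*conj(1) + 6*(0)*conj(-1) + 6*(0)*conj(-1)]
      = (1/24)[(2) + (-2) + (2*sqrt(3)) + (2) + (0) + (-2) + (-2*sqrt(3)) + (0) + (0)] = 0/24 = 0
  <chi_9*chi_3, chi_3> = (1/24)[1*(2)*conj(1) + 1*(-2)*conj(1) + 2*(sqrt(3))*conj(-1) + 2*(1)*conj(1) + 2*(0)*conj(-1) + 2*(-1)*conj(1) + 2*(-sqrt(3))*conj(-1) + 6*(0)*conj(1) + 6*(0)*conj(-1)]
      = (1/24)[(2) + (-2) + (-2*sqrt(3)) + (2) + (0) + (-2) + (2*sqrt(3)) + (0) + (0)] = 0/24 = 0
  <chi_9*chi_3, chi_4> = (1/24)[1*(2)*conj(1) + 1*(-2)*conj(1) + 2*(sqrt(3))*conj(-1) + 2*(1)*conj(1) + 2*(0)*conj(-1) + 2*(-1)*conj(1) + 2*(-sqrt(3))*conj(-1) + 6*(0)*conj(-1) + 6*(0)*conj(1)]
      = (1/24)[(2) + (-2) + (-2*sqrt(3)) + (2) + (0) + (-2) + (2*sqrt(3)) + (0) + (0)] = 0/24 = 0
  <chi_9*chi_3, chi_5> = (1/24)[1*(2)*conj(2) + 1*(-2)*conj(-2) + 2*(sqrt(3))*conj(sqrt(3)) + 2*(1)*conj(1) + 2*(0)*conj(0) + 2*(-1)*conj(-1) + 2*(-sqrt(3))*conj(-sqrt(3)) + 6*(0)*conj(0) + 6*(0)*conj(0)]
      = (1/24)[(4) + (4) + (6) + (2) + (0) + (2) + (6) + (0) + (0)] = 24/24 = 1
  <chi_9*chi_3, chi_6> = (1/24)[1*(2)*conj(2) + 1*(-2)*conj(2) + 2*(sqrt(3))*conj(1) + 2*(1)*conj(-1) + 2*(0)*conj(-2) + 2*(-1)*conj(-1) + 2*(-sqrt(3))*conj(1) + 6*(0)*conj(0) + 6*(0)*conj(0)]
      = (1/24)[(4) + (-4) + (2*sqrt(3)) + (-2) + (0) + (2) + (-2*sqrt(3)) + (0) + (0)] = 0/24 = 0
  <chi_9*chi_3, chi_7> = (1/24)[1*(2)*conj(2) + 1*(-2)*conj(-2) + 2*(sqrt(3))*conj(0) + 2*(1)*conj(-2) + 2*(0)*conj(0) + 2*(-1)*conj(2) + 2*(-sqrt(3))*conj(0) + 6*(0)*conj(0) + 6*(0)*conj(0)]
      = (1/24)[(4) + (4) + (0) + (-4) + (0) + (-4) + (0) + (0) + (0)] = 0/24 = 0
  <chi_9*chi_3, chi_8> = (1/24)[1*(2)*conj(2) + 1*(-2)*conj(2) + 2*(sqrt(3))*conj(-1) + 2*(1)*conj(-1) + 2*(0)*conj(2) + 2*(-1)*conj(-1) + 2*(-sqrt(3))*conj(-1) + 6*(0)*conj(0) + 6*(0)*conj(0)]
      = (1/24)[(4) + (-4) + (-2*sqrt(3)) + (-2) + (0) + (2) + (2*sqrt(3)) + (0) + (0)] = 0/24 = 0
  <chi_9*chi_3, chi_9> = (1/24)[1*(2)*conj(2) + 1*(-2)*conj(-2) + 2*(sqrt(3))*conj(-sqrt(3)) + 2*(1)*conj(1) + 2*(0)*conj(0) + 2*(-1)*conj(-1) + 2*(-sqrt(3))*conj(sqrt(3)) + 6*(0)*conj(0) + 6*(0)*conj(0)]
      = (1/24)[(4) + (4) + (-6) + (2) + (0) + (2) + (-6) + (0) + (0)] = 0/24 = 0
Hence the multiplicities are chi_5: 1. Dimension check: dim(chi_9)*dim(chi_3) = 2*1 = 2 and sum (mult * dim) = 1*2 = 2.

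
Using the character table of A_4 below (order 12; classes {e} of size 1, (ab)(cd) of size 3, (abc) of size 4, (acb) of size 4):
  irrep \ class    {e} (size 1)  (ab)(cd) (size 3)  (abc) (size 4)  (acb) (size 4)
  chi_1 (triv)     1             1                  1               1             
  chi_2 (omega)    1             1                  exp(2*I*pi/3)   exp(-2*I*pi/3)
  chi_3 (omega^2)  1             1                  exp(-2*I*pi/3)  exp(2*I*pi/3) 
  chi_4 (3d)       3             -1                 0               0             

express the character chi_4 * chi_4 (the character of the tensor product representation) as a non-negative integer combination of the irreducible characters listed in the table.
chi_4 tensor chi_4 = chi_1 + chi_2 + chi_3 + 2*chi_4 (all other irreducibles have multiplicity 0).

The character of a tensor product is the pointwise product (chi_4 * chi_4)(C) = chi_4(C) * chi_4(C):
  {e}: (3)*(3), (ab)(cd): (-1)*(-1), (abc): (0)*(0), (acb): (0)*(0)
so (chi_4 * chi_4) takes values
  {e} -> 9, (ab)(cd) -> 1, (abc) -> 0, (acb) -> 0.
Now take the inner product of this character with each irreducible chi from the table, <chi_4*chi_4, chi> = (1/12) sum_C |C| (chi_4*chi_4)(C) conj(chi(C)):
  <chi_4*chi_4, chi_1> = (1/12)[1*(9)*conj(1) + 3*(1)*conj(1) + 4*(0)*conj(1) + 4*(0)*conj(1)]
      = (1/12)[(9) + (3) + (0) + (0)] = 12/12 = 1
  <chi_4*chi_4, chi_2> = (1/12)[1*(9)*conj(1) + 3*(1)*conj(1) + 4*(0)*conj(exp(2*I*pi/3)) + 4*(0)*conj(exp(-2*I*pi/3))]
      = (1/12)[(9) + (3) + (0) + (0)] = 12/12 = 1
  <chi_4*chi_4, chi_3> = (1/12)[1*(9)*conj(1) + 3*(1)*conj(1) + 4*(0)*conj(exp(-2*I*pi/3)) + 4*(0)*conj(exp(2*I*pi/3))]
      = (1/12)[(9) + (3) + (0) + (0)] = 12/12 = 1
  <chi_4*chi_4, chi_4> = (1/12)[1*(9)*conj(3) + 3*(1)*conj(-1) + 4*(0)*conj(0) + 4*(0)*conj(0)]
      = (1/12)[(27) + (-3) + (0) + (0)] = 24/12 = 2
(Exp terms are combined using exp(i*s)*conj(exp(i*t)) = exp(i*(s-t)), and sums of them are collapsed using the identity that for every m > 1 the m distinct m-th roots of unity sum to 0, e.g. 1 + exp(2*I*pi/3) + exp(-2*I*pi/3) = 0.)
Hence the multiplicities are chi_1: 1, chi_2: 1, chi_3: 1, chi_4: 2. Dimension check: dim(chi_4)*dim(chi_4) = 3*3 = 9 and sum (mult * dim) = 1*1 + 1*1 + 1*1 + 2*3 = 9.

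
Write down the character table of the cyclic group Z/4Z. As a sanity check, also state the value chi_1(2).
Character table of Z/4Z (irreps indexed chi_0,...,chi_3 with chi_k(m) = zeta_4^(k*m), zeta_4 = exp(2*pi*i/4)):
  irrep \ class  {0} (size 1)  {1} (size 1)  {2} (size 1)  {3} (size 1)
  chi_0          1             1             1             1           
  chi_1          1             I             -1            -I          
  chi_2          1             -1            1             -1          
  chi_3          1             -I            -1            I           

Spot check: chi_1(2) = zeta_4^(1*2) = zeta_4^2 = -1.

Argument: Z/4Z is abelian, so all 4 irreducible complex representations are 1-dimensional. They are given by chi_k(m) = zeta_4^(k*m) for k = 0,...,3. Row orthogonality: sum_m chi_k(m) conj(chi_l(m)) = 4 * [k = l].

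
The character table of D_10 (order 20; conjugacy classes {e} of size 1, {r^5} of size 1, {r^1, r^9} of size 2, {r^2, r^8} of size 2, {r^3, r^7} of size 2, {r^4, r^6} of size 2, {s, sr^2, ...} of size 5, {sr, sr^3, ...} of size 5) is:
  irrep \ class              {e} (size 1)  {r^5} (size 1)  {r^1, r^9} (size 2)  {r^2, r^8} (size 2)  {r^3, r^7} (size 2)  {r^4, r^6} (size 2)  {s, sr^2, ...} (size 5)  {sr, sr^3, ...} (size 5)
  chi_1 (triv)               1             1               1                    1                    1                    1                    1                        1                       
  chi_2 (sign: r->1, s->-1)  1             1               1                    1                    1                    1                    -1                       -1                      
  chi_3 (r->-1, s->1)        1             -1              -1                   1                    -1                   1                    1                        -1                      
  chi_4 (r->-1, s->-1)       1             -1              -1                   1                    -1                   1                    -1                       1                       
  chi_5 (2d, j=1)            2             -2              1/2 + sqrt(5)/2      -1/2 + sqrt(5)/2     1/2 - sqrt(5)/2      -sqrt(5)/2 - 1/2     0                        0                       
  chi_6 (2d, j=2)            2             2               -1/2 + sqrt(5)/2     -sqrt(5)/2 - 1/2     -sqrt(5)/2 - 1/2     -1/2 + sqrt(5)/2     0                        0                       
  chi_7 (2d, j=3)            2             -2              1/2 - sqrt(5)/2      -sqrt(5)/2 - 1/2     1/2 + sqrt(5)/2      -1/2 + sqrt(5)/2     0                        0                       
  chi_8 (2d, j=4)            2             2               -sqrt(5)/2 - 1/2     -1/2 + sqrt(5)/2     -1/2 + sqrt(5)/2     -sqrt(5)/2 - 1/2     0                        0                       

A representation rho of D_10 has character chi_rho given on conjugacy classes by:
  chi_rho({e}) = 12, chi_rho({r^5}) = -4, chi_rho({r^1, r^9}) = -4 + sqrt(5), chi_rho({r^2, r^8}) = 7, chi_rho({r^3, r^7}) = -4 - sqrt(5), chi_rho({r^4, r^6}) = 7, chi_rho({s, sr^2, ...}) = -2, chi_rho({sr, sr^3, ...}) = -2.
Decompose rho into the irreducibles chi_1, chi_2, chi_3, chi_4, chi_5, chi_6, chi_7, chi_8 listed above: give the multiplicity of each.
Multiplicities: chi_1: 0, chi_2: 2, chi_3: 3, chi_4: 3, chi_5: 1, chi_6: 1, chi_7: 0, chi_8: 0.

Use <chi_rho, chi> = (1/|G|) sum_C |C| * chi_rho(C) * conj(chi(C)) with |G| = 20 for each irreducible chi in the table:
  <chi_rho, chi_1> = (1/20)[1*(12)*conj(1) + 1*(-4)*conj(1) + 2*(-4 + sqrt(5))*conj(1) + 2*(7)*conj(1) + 2*(-4 - sqrt(5))*conj(1) + 2*(7)*conj(1) + 5*(-2)*conj(1) + 5*(-2)*conj(1)]
      = (1/20)[(12) + (-4) + (-8 + 2*sqrt(5)) + (14) + (-8 - 2*sqrt(5)) + (14) + (-10) + (-10)] = 0/20 = 0
  <chi_rho, chi_2> = (1/20)[1*(12)*conj(1) + 1*(-4)*conj(1) + 2*(-4 + sqrt(5))*conj(1) + 2*(7)*conj(1) + 2*(-4 - sqrt(5))*conj(1) + 2*(7)*conj(1) + 5*(-2)*conj(-1) + 5*(-2)*conj(-1)]
      = (1/20)[(12) + (-4) + (-8 + 2*sqrt(5)) + (14) + (-8 - 2*sqrt(5)) + (14) + (10) + (10)] = 40/20 = 2
  <chi_rho, chi_3> = (1/20)[1*(12)*conj(1) + 1*(-4)*conj(-1) + 2*(-4 + sqrt(5))*conj(-1) + 2*(7)*conj(1) + 2*(-4 - sqrt(5))*conj(-1) + 2*(7)*conj(1) + 5*(-2)*conj(1) + 5*(-2)*conj(-1)]
      = (1/20)[(12) + (4) + (8 - 2*sqrt(5)) + (14) + (2*sqrt(5) + 8) + (14) + (-10) + (10)] = 60/20 = 3
  <chi_rho, chi_4> = (1/20)[1*(12)*conj(1) + 1*(-4)*conj(-1) + 2*(-4 + sqrt(5))*conj(-1) + 2*(7)*conj(1) + 2*(-4 - sqrt(5))*conj(-1) + 2*(7)*conj(1) + 5*(-2)*conj(-1) + 5*(-2)*conj(1)]
      = (1/20)[(12) + (4) + (8 - 2*sqrt(5)) + (14) + (2*sqrt(5) + 8) + (14) + (10) + (-10)] = 60/20 = 3
  <chi_rho, chi_5> = (1/20)[1*(12)*conj(2) + 1*(-4)*conj(-2) + 2*(-4 + sqrt(5))*conj(1/2 + sqrt(5)/2) + 2*(7)*conj(-1/2 + sqrt(5)/2) + 2*(-4 - sqrt(5))*conj(1/2 - sqrt(5)/2) + 2*(7)*conj(-sqrt(5)/2 - 1/2) + 5*(-2)*conj(0) + 5*(-2)*conj(0)]
      = (1/20)[(24) + (8) + (1 - 3*sqrt(5)) + (-7 + 7*sqrt(5)) + (1 + 3*sqrt(5)) + (-7*sqrt(5) - 7) + (0) + (0)] = 20/20 = 1
  <chi_rho, chi_6> = (1/20)[1*(12)*conj(2) + 1*(-4)*conj(2) + 2*(-4 + sqrt(5))*conj(-1/2 + sqrt(5)/2) + 2*(7)*conj(-sqrt(5)/2 - 1/2) + 2*(-4 - sqrt(5))*conj(-sqrt(5)/2 - 1/2) + 2*(7)*conj(-1/2 + sqrt(5)/2) + 5*(-2)*conj(0) + 5*(-2)*conj(0)]
      = (1/20)[(24) + (-8) + (9 - 5*sqrt(5)) + (-7*sqrt(5) - 7) + (9 + 5*sqrt(5)) + (-7 + 7*sqrt(5)) + (0) + (0)] = 20/20 = 1
  <chi_rho, chi_7> = (1/20)[1*(12)*conj(2) + 1*(-4)*conj(-2) + 2*(-4 + sqrt(5))*conj(1/2 - sqrt(5)/2) + 2*(7)*conj(-sqrt(5)/2 - 1/2) + 2*(-4 - sqrt(5))*conj(1/2 + sqrt(5)/2) + 2*(7)*conj(-1/2 + sqrt(5)/2) + 5*(-2)*conj(0) + 5*(-2)*conj(0)]
      = (1/20)[(24) + (8) + (-9 + 5*sqrt(5)) + (-7*sqrt(5) - 7) + (-5*sqrt(5) - 9) + (-7 + 7*sqrt(5)) + (0) + (0)] = 0/20 = 0
  <chi_rho, chi_8> = (1/20)[1*(12)*conj(2) + 1*(-4)*conj(2) + 2*(-4 + sqrt(5))*conj(-sqrt(5)/2 - 1/2) + 2*(7)*conj(-1/2 + sqrt(5)/2) + 2*(-4 - sqrt(5))*conj(-1/2 + sqrt(5)/2) + 2*(7)*conj(-sqrt(5)/2 - 1/2) + 5*(-2)*conj(0) + 5*(-2)*conj(0)]
      = (1/20)[(24) + (-8) + (-1 + 3*sqrt(5)) + (-7 + 7*sqrt(5)) + (-3*sqrt(5) - 1) + (-7*sqrt(5) - 7) + (0) + (0)] = 0/20 = 0
Dimension check: dim(rho) = sum (mult * dim) = 0*1 + 2*1 + 3*1 + 3*1 + 1*2 + 1*2 + 0*2 + 0*2 = 12 = chi_rho(e) = 12.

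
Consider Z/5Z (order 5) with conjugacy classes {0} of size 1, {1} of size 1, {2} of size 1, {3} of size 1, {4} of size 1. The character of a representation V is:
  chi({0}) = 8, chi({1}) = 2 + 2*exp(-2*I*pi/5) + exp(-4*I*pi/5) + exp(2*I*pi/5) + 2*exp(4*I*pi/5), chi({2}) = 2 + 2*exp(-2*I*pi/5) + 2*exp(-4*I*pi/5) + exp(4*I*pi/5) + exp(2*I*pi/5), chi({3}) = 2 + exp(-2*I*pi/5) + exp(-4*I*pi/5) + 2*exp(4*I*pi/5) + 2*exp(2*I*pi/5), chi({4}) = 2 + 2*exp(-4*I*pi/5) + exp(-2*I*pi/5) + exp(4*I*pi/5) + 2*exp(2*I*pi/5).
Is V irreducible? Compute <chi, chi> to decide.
Not irreducible (reducible): <chi, chi> = 14 > 1.

<chi, chi> = (1/|G|) sum_C |C| * |chi(C)|^2 = (1/5)[1*|8|^2 + 1*|2 + 2*exp(-2*I*pi/5) + exp(-4*I*pi/5) + exp(2*I*pi/5) + 2*exp(4*I*pi/5)|^2 + 1*|2 + 2*exp(-2*I*pi/5) + 2*exp(-4*I*pi/5) + exp(4*I*pi/5) + exp(2*I*pi/5)|^2 + 1*|2 + exp(-2*I*pi/5) + exp(-4*I*pi/5) + 2*exp(4*I*pi/5) + 2*exp(2*I*pi/5)|^2 + 1*|2 + 2*exp(-4*I*pi/5) + exp(-2*I*pi/5) + exp(4*I*pi/5) + 2*exp(2*I*pi/5)|^2]
  = (1/5)[(64) + (14 + 12*exp(-2*I*pi/5) + 13*exp(-4*I*pi/5) + 13*exp(4*I*pi/5) + 12*exp(2*I*pi/5)) + (14 + 13*exp(-2*I*pi/5) + 12*exp(-4*I*pi/5) + 12*exp(4*I*pi/5) + 13*exp(2*I*pi/5)) + (14 + 13*exp(-2*I*pi/5) + 12*exp(-4*I*pi/5) + 12*exp(4*I*pi/5) + 13*exp(2*I*pi/5)) + (14 + 12*exp(-2*I*pi/5) + 13*exp(-4*I*pi/5) + 13*exp(4*I*pi/5) + 12*exp(2*I*pi/5))] = 70/5 = 14.
(Exp terms are combined using exp(i*s)*conj(exp(i*t)) = exp(i*(s-t)), and sums of them are collapsed using the identity that for every m > 1 the m distinct m-th roots of unity sum to 0, e.g. 1 + exp(2*I*pi/3) + exp(-2*I*pi/3) = 0.)
A character is irreducible iff <chi, chi> = 1, so this representation is reducible.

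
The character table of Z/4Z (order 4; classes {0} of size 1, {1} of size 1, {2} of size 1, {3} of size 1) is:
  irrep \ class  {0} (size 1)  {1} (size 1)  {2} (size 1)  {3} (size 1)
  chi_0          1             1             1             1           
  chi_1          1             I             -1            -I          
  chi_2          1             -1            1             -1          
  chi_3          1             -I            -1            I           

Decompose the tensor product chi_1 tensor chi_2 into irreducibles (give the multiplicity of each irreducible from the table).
chi_1 tensor chi_2 = chi_3 (all other irreducibles have multiplicity 0).

Why: The character of a tensor product is the pointwise product (chi_1 * chi_2)(C) = chi_1(C) * chi_2(C):
  {0}: (1)*(1), {1}: (I)*(-1), {2}: (-1)*(1), {3}: (-I)*(-1)
so (chi_1 * chi_2) takes values
  {0} -> 1, {1} -> -I, {2} -> -1, {3} -> I.
Now take the inner product of this character with each irreducible chi from the table, <chi_1*chi_2, chi> = (1/4) sum_C |C| (chi_1*chi_2)(C) conj(chi(C)):
  <chi_1*chi_2, chi_0> = (1/4)[1*(1)*conj(1) + 1*(-I)*conj(1) + 1*(-1)*conj(1) + 1*(I)*conj(1)]
      = (1/4)[(1) + (-I) + (-1) + (I)] = 0/4 = 0
  <chi_1*chi_2, chi_1> = (1/4)[1*(1)*conj(1) + 1*(-I)*conj(I) + 1*(-1)*conj(-1) + 1*(I)*conj(-I)]
      = (1/4)[(1) + (-1) + (1) + (-1)] = 0/4 = 0
  <chi_1*chi_2, chi_2> = (1/4)[1*(1)*conj(1) + 1*(-I)*conj(-1) + 1*(-1)*conj(1) + 1*(I)*conj(-1)]
      = (1/4)[(1) + (I) + (-1) + (-I)] = 0/4 = 0
  <chi_1*chi_2, chi_3> = (1/4)[1*(1)*conj(1) + 1*(-I)*conj(-I) + 1*(-1)*conj(-1) + 1*(I)*conj(I)]
      = (1/4)[(1) + (1) + (1) + (1)] = 4/4 = 1
(Exp terms are combined using exp(i*s)*conj(exp(i*t)) = exp(i*(s-t)), and sums of them are collapsed using the identity that for every m > 1 the m distinct m-th roots of unity sum to 0, e.g. 1 + exp(2*I*pi/3) + exp(-2*I*pi/3) = 0.)
Hence the multiplicities are chi_3: 1. Dimension check: dim(chi_1)*dim(chi_2) = 1*1 = 1 and sum (mult * dim) = 1*1 = 1.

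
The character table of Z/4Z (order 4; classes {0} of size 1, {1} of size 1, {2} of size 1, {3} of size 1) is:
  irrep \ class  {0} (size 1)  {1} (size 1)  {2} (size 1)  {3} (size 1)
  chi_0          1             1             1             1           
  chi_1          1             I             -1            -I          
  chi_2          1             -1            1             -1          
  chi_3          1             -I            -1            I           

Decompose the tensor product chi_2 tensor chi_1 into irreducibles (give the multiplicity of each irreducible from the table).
chi_2 tensor chi_1 = chi_3 (all other irreducibles have multiplicity 0).

Justification: The character of a tensor product is the pointwise product (chi_2 * chi_1)(C) = chi_2(C) * chi_1(C):
  {0}: (1)*(1), {1}: (-1)*(I), {2}: (1)*(-1), {3}: (-1)*(-I)
so (chi_2 * chi_1) takes values
  {0} -> 1, {1} -> -I, {2} -> -1, {3} -> I.
Now take the inner product of this character with each irreducible chi from the table, <chi_2*chi_1, chi> = (1/4) sum_C |C| (chi_2*chi_1)(C) conj(chi(C)):
  <chi_2*chi_1, chi_0> = (1/4)[1*(1)*conj(1) + 1*(-I)*conj(1) + 1*(-1)*conj(1) + 1*(I)*conj(1)]
      = (1/4)[(1) + (-I) + (-1) + (I)] = 0/4 = 0
  <chi_2*chi_1, chi_1> = (1/4)[1*(1)*conj(1) + 1*(-I)*conj(I) + 1*(-1)*conj(-1) + 1*(I)*conj(-I)]
      = (1/4)[(1) + (-1) + (1) + (-1)] = 0/4 = 0
  <chi_2*chi_1, chi_2> = (1/4)[1*(1)*conj(1) + 1*(-I)*conj(-1) + 1*(-1)*conj(1) + 1*(I)*conj(-1)]
      = (1/4)[(1) + (I) + (-1) + (-I)] = 0/4 = 0
  <chi_2*chi_1, chi_3> = (1/4)[1*(1)*conj(1) + 1*(-I)*conj(-I) + 1*(-1)*conj(-1) + 1*(I)*conj(I)]
      = (1/4)[(1) + (1) + (1) + (1)] = 4/4 = 1
(Exp terms are combined using exp(i*s)*conj(exp(i*t)) = exp(i*(s-t)), and sums of them are collapsed using the identity that for every m > 1 the m distinct m-th roots of unity sum to 0, e.g. 1 + exp(2*I*pi/3) + exp(-2*I*pi/3) = 0.)
Hence the multiplicities are chi_3: 1. Dimension check: dim(chi_2)*dim(chi_1) = 1*1 = 1 and sum (mult * dim) = 1*1 = 1.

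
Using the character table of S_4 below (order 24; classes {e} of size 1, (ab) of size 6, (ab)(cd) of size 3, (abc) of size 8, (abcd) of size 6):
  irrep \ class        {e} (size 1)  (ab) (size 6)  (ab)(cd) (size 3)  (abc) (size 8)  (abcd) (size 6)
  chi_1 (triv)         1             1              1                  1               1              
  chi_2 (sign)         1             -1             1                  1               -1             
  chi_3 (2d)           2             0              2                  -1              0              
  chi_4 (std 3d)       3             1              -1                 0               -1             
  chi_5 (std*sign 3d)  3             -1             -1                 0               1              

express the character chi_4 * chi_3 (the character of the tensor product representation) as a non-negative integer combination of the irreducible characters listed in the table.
chi_4 tensor chi_3 = chi_4 + chi_5 (all other irreducibles have multiplicity 0).

Working: The character of a tensor product is the pointwise product (chi_4 * chi_3)(C) = chi_4(C) * chi_3(C):
  {e}: (3)*(2), (ab): (1)*(0), (ab)(cd): (-1)*(2), (abc): (0)*(-1), (abcd): (-1)*(0)
so (chi_4 * chi_3) takes values
  {e} -> 6, (ab) -> 0, (ab)(cd) -> -2, (abc) -> 0, (abcd) -> 0.
Now take the inner product of this character with each irreducible chi from the table, <chi_4*chi_3, chi> = (1/24) sum_C |C| (chi_4*chi_3)(C) conj(chi(C)):
  <chi_4*chi_3, chi_1> = (1/24)[1*(6)*conj(1) + 6*(0)*conj(1) + 3*(-2)*conj(1) + 8*(0)*conj(1) + 6*(0)*conj(1)]
      = (1/24)[(6) + (0) + (-6) + (0) + (0)] = 0/24 = 0
  <chi_4*chi_3, chi_2> = (1/24)[1*(6)*conj(1) + 6*(0)*conj(-1) + 3*(-2)*conj(1) + 8*(0)*conj(1) + 6*(0)*conj(-1)]
      = (1/24)[(6) + (0) + (-6) + (0) + (0)] = 0/24 = 0
  <chi_4*chi_3, chi_3> = (1/24)[1*(6)*conj(2) + 6*(0)*conj(0) + 3*(-2)*conj(2) + 8*(0)*conj(-1) + 6*(0)*conj(0)]
      = (1/24)[(12) + (0) + (-12) + (0) + (0)] = 0/24 = 0
  <chi_4*chi_3, chi_4> = (1/24)[1*(6)*conj(3) + 6*(0)*conj(1) + 3*(-2)*conj(-1) + 8*(0)*conj(0) + 6*(0)*conj(-1)]
      = (1/24)[(18) + (0) + (6) + (0) + (0)] = 24/24 = 1
  <chi_4*chi_3, chi_5> = (1/24)[1*(6)*conj(3) + 6*(0)*conj(-1) + 3*(-2)*conj(-1) + 8*(0)*conj(0) + 6*(0)*conj(1)]
      = (1/24)[(18) + (0) + (6) + (0) + (0)] = 24/24 = 1
Hence the multiplicities are chi_4: 1, chi_5: 1. Dimension check: dim(chi_4)*dim(chi_3) = 3*2 = 6 and sum (mult * dim) = 1*3 + 1*3 = 6.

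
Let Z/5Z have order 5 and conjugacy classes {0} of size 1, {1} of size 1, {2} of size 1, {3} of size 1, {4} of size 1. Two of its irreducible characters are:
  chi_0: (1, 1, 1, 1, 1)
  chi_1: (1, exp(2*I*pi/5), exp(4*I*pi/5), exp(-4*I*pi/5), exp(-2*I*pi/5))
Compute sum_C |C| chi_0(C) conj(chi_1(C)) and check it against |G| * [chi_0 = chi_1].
Sum = 0; so <chi_0, chi_1> = 0 (distinct irreducibles are orthogonal).

Argument: Compute term by term over conjugacy classes (|C| * chi_0(C) * conj(chi_1(C))):
  1*(1)*conj(1) + 1*(1)*conj(exp(2*I*pi/5)) + 1*(1)*conj(exp(4*I*pi/5)) + 1*(1)*conj(exp(-4*I*pi/5)) + 1*(1)*conj(exp(-2*I*pi/5))
  = (1) + (exp(-2*I*pi/5)) + (exp(-4*I*pi/5)) + (exp(4*I*pi/5)) + (exp(2*I*pi/5))
  = 0.
(Exp terms are combined using exp(i*s)*conj(exp(i*t)) = exp(i*(s-t)), and sums of them are collapsed using the identity that for every m > 1 the m distinct m-th roots of unity sum to 0, e.g. 1 + exp(2*I*pi/3) + exp(-2*I*pi/3) = 0.)
Dividing by |G| = 5 gives 0/5 = 0, matching the row-orthogonality relation <chi_0, chi_1> = [chi_0 = chi_1].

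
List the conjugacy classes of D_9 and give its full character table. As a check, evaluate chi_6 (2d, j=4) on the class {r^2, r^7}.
Conjugacy classes: {e} of size 1, {r^1, r^8} of size 2, {r^2, r^7} of size 2, {r^3, r^6} of size 2, {r^4, r^5} of size 2, {s, sr, ..., sr^8} of size 9.
Character table:
  irrep \ class              {e} (size 1)  {r^1, r^8} (size 2)  {r^2, r^7} (size 2)  {r^3, r^6} (size 2)  {r^4, r^5} (size 2)  {s, sr, ..., sr^8} (size 9)
  chi_1 (triv)               1             1                    1                    1                    1                    1                          
  chi_2 (sign: r->1, s->-1)  1             1                    1                    1                    1                    -1                         
  chi_3 (2d, j=1)            2             2*cos(2*pi/9)        2*cos(4*pi/9)        -1                   -2*cos(pi/9)         0                          
  chi_4 (2d, j=2)            2             2*cos(4*pi/9)        -2*cos(pi/9)         -1                   2*cos(2*pi/9)        0                          
  chi_5 (2d, j=3)            2             -1                   -1                   2                    -1                   0                          
  chi_6 (2d, j=4)            2             -2*cos(pi/9)         2*cos(2*pi/9)        -1                   2*cos(4*pi/9)        0                          

Spot check: chi_6 (2d, j=4) on {r^2, r^7} = 2*cos(2*pi/9).

Solution. D_9 has order 2*9 = 18 with 6 conjugacy classes, hence 6 irreducibles. Sum of squared dims 1 + 1 + 4 + 4 + 4 + 4 = 18 = |G|. Linear characters come from the abelianisation; the 2-dimensional irreps have character r^k -> 2*cos(2*pi*j*k/9), reflections -> 0.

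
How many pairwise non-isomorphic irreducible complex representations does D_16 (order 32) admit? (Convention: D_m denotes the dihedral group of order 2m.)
11

Explanation: The number of irreducible complex representations of a finite group equals its number of conjugacy classes. D_16 has 11 conjugacy classes (n/2 + 3 for n even), so D_16 (order 32) has exactly 11 irreducible complex representations.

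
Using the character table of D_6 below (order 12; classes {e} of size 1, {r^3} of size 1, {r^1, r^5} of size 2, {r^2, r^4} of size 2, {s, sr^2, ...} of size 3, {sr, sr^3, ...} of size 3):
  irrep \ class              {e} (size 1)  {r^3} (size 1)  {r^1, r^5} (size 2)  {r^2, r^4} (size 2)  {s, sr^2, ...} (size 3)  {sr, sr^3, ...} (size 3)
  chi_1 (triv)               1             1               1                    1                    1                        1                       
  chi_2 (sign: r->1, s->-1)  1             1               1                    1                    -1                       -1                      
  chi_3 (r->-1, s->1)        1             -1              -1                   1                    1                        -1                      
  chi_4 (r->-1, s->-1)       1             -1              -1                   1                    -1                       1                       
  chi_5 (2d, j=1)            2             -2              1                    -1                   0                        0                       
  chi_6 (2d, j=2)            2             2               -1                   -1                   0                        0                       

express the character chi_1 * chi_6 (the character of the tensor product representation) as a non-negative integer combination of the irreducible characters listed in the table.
chi_1 tensor chi_6 = chi_6 (all other irreducibles have multiplicity 0).

Details: The character of a tensor product is the pointwise product (chi_1 * chi_6)(C) = chi_1(C) * chi_6(C):
  {e}: (1)*(2), {r^3}: (1)*(2), {r^1, r^5}: (1)*(-1), {r^2, r^4}: (1)*(-1), {s, sr^2, ...}: (1)*(0), {sr, sr^3, ...}: (1)*(0)
so (chi_1 * chi_6) takes values
  {e} -> 2, {r^3} -> 2, {r^1, r^5} -> -1, {r^2, r^4} -> -1, {s, sr^2, ...} -> 0, {sr, sr^3, ...} -> 0.
Now take the inner product of this character with each irreducible chi from the table, <chi_1*chi_6, chi> = (1/12) sum_C |C| (chi_1*chi_6)(C) conj(chi(C)):
  <chi_1*chi_6, chi_1> = (1/12)[1*(2)*conj(1) + 1*(2)*conj(1) + 2*(-1)*conj(1) + 2*(-1)*conj(1) + 3*(0)*conj(1) + 3*(0)*conj(1)]
      = (1/12)[(2) + (2) + (-2) + (-2) + (0) + (0)] = 0/12 = 0
  <chi_1*chi_6, chi_2> = (1/12)[1*(2)*conj(1) + 1*(2)*conj(1) + 2*(-1)*conj(1) + 2*(-1)*conj(1) + 3*(0)*conj(-1) + 3*(0)*conj(-1)]
      = (1/12)[(2) + (2) + (-2) + (-2) + (0) + (0)] = 0/12 = 0
  <chi_1*chi_6, chi_3> = (1/12)[1*(2)*conj(1) + 1*(2)*conj(-1) + 2*(-1)*conj(-1) + 2*(-1)*conj(1) + 3*(0)*conj(1) + 3*(0)*conj(-1)]
      = (1/12)[(2) + (-2) + (2) + (-2) + (0) + (0)] = 0/12 = 0
  <chi_1*chi_6, chi_4> = (1/12)[1*(2)*conj(1) + 1*(2)*conj(-1) + 2*(-1)*conj(-1) + 2*(-1)*conj(1) + 3*(0)*conj(-1) + 3*(0)*conj(1)]
      = (1/12)[(2) + (-2) + (2) + (-2) + (0) + (0)] = 0/12 = 0
  <chi_1*chi_6, chi_5> = (1/12)[1*(2)*conj(2) + 1*(2)*conj(-2) + 2*(-1)*conj(1) + 2*(-1)*conj(-1) + 3*(0)*conj(0) + 3*(0)*conj(0)]
      = (1/12)[(4) + (-4) + (-2) + (2) + (0) + (0)] = 0/12 = 0
  <chi_1*chi_6, chi_6> = (1/12)[1*(2)*conj(2) + 1*(2)*conj(2) + 2*(-1)*conj(-1) + 2*(-1)*conj(-1) + 3*(0)*conj(0) + 3*(0)*conj(0)]
      = (1/12)[(4) + (4) + (2) + (2) + (0) + (0)] = 12/12 = 1
Hence the multiplicities are chi_6: 1. Dimension check: dim(chi_1)*dim(chi_6) = 1*2 = 2 and sum (mult * dim) = 1*2 = 2.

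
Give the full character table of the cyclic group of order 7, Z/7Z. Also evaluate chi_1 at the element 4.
Character table of Z/7Z (irreps indexed chi_0,...,chi_6 with chi_k(m) = zeta_7^(k*m), zeta_7 = exp(2*pi*i/7)):
  irrep \ class  {0} (size 1)  {1} (size 1)    {2} (size 1)    {3} (size 1)    {4} (size 1)    {5} (size 1)    {6} (size 1)  
  chi_0          1             1               1               1               1               1               1             
  chi_1          1             exp(2*I*pi/7)   exp(4*I*pi/7)   exp(6*I*pi/7)   exp(-6*I*pi/7)  exp(-4*I*pi/7)  exp(-2*I*pi/7)
  chi_2          1             exp(4*I*pi/7)   exp(-6*I*pi/7)  exp(-2*I*pi/7)  exp(2*I*pi/7)   exp(6*I*pi/7)   exp(-4*I*pi/7)
  chi_3          1             exp(6*I*pi/7)   exp(-2*I*pi/7)  exp(4*I*pi/7)   exp(-4*I*pi/7)  exp(2*I*pi/7)   exp(-6*I*pi/7)
  chi_4          1             exp(-6*I*pi/7)  exp(2*I*pi/7)   exp(-4*I*pi/7)  exp(4*I*pi/7)   exp(-2*I*pi/7)  exp(6*I*pi/7) 
  chi_5          1             exp(-4*I*pi/7)  exp(6*I*pi/7)   exp(2*I*pi/7)   exp(-2*I*pi/7)  exp(-6*I*pi/7)  exp(4*I*pi/7) 
  chi_6          1             exp(-2*I*pi/7)  exp(-4*I*pi/7)  exp(-6*I*pi/7)  exp(6*I*pi/7)   exp(4*I*pi/7)   exp(2*I*pi/7) 

Spot check: chi_1(4) = zeta_7^(1*4) = zeta_7^4 = exp(-6*I*pi/7).

Details: Z/7Z is abelian, so all 7 irreducible complex representations are 1-dimensional. They are given by chi_k(m) = zeta_7^(k*m) for k = 0,...,6. Row orthogonality: sum_m chi_k(m) conj(chi_l(m)) = 7 * [k = l].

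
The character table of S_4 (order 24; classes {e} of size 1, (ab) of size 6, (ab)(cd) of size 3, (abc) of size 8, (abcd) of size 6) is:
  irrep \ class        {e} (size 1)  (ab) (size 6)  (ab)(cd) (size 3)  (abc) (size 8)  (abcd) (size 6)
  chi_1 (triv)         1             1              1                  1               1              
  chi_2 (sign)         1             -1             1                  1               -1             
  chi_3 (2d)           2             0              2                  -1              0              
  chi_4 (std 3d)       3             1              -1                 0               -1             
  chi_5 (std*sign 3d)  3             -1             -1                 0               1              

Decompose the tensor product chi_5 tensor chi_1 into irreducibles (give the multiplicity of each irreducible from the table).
chi_5 tensor chi_1 = chi_5 (all other irreducibles have multiplicity 0).

Solution. The character of a tensor product is the pointwise product (chi_5 * chi_1)(C) = chi_5(C) * chi_1(C):
  {e}: (3)*(1), (ab): (-1)*(1), (ab)(cd): (-1)*(1), (abc): (0)*(1), (abcd): (1)*(1)
so (chi_5 * chi_1) takes values
  {e} -> 3, (ab) -> -1, (ab)(cd) -> -1, (abc) -> 0, (abcd) -> 1.
Now take the inner product of this character with each irreducible chi from the table, <chi_5*chi_1, chi> = (1/24) sum_C |C| (chi_5*chi_1)(C) conj(chi(C)):
  <chi_5*chi_1, chi_1> = (1/24)[1*(3)*conj(1) + 6*(-1)*conj(1) + 3*(-1)*conj(1) + 8*(0)*conj(1) + 6*(1)*conj(1)]
      = (1/24)[(3) + (-6) + (-3) + (0) + (6)] = 0/24 = 0
  <chi_5*chi_1, chi_2> = (1/24)[1*(3)*conj(1) + 6*(-1)*conj(-1) + 3*(-1)*conj(1) + 8*(0)*conj(1) + 6*(1)*conj(-1)]
      = (1/24)[(3) + (6) + (-3) + (0) + (-6)] = 0/24 = 0
  <chi_5*chi_1, chi_3> = (1/24)[1*(3)*conj(2) + 6*(-1)*conj(0) + 3*(-1)*conj(2) + 8*(0)*conj(-1) + 6*(1)*conj(0)]
      = (1/24)[(6) + (0) + (-6) + (0) + (0)] = 0/24 = 0
  <chi_5*chi_1, chi_4> = (1/24)[1*(3)*conj(3) + 6*(-1)*conj(1) + 3*(-1)*conj(-1) + 8*(0)*conj(0) + 6*(1)*conj(-1)]
      = (1/24)[(9) + (-6) + (3) + (0) + (-6)] = 0/24 = 0
  <chi_5*chi_1, chi_5> = (1/24)[1*(3)*conj(3) + 6*(-1)*conj(-1) + 3*(-1)*conj(-1) + 8*(0)*conj(0) + 6*(1)*conj(1)]
      = (1/24)[(9) + (6) + (3) + (0) + (6)] = 24/24 = 1
Hence the multiplicities are chi_5: 1. Dimension check: dim(chi_5)*dim(chi_1) = 3*1 = 3 and sum (mult * dim) = 1*3 = 3.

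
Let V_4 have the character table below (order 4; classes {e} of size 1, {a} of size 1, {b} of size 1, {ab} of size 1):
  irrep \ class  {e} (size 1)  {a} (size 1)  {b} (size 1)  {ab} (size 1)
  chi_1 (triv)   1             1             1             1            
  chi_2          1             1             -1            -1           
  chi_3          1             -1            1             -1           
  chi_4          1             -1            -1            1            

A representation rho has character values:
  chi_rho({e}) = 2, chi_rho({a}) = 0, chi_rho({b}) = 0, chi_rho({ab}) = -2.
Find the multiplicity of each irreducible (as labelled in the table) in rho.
Multiplicities: chi_1: 0, chi_2: 1, chi_3: 1, chi_4: 0.

Details: Use <chi_rho, chi> = (1/|G|) sum_C |C| * chi_rho(C) * conj(chi(C)) with |G| = 4 for each irreducible chi in the table:
  <chi_rho, chi_1> = (1/4)[1*(2)*conj(1) + 1*(0)*conj(1) + 1*(0)*conj(1) + 1*(-2)*conj(1)]
      = (1/4)[(2) + (0) + (0) + (-2)] = 0/4 = 0
  <chi_rho, chi_2> = (1/4)[1*(2)*conj(1) + 1*(0)*conj(1) + 1*(0)*conj(-1) + 1*(-2)*conj(-1)]
      = (1/4)[(2) + (0) + (0) + (2)] = 4/4 = 1
  <chi_rho, chi_3> = (1/4)[1*(2)*conj(1) + 1*(0)*conj(-1) + 1*(0)*conj(1) + 1*(-2)*conj(-1)]
      = (1/4)[(2) + (0) + (0) + (2)] = 4/4 = 1
  <chi_rho, chi_4> = (1/4)[1*(2)*conj(1) + 1*(0)*conj(-1) + 1*(0)*conj(-1) + 1*(-2)*conj(1)]
      = (1/4)[(2) + (0) + (0) + (-2)] = 0/4 = 0
Dimension check: dim(rho) = sum (mult * dim) = 0*1 + 1*1 + 1*1 + 0*1 = 2 = chi_rho(e) = 2.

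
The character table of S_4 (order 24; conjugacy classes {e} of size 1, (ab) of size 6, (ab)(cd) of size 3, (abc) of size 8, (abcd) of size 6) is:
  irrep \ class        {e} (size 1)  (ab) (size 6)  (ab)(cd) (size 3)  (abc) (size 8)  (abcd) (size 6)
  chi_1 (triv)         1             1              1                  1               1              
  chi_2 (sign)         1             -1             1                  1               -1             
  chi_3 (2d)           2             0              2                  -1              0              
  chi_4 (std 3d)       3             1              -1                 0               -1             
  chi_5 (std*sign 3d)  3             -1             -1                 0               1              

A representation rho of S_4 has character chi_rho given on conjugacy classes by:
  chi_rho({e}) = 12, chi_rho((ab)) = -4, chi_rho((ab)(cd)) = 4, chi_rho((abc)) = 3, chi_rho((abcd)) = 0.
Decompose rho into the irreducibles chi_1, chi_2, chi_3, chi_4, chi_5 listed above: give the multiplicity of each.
Multiplicities: chi_1: 1, chi_2: 3, chi_3: 1, chi_4: 0, chi_5: 2.

Use <chi_rho, chi> = (1/|G|) sum_C |C| * chi_rho(C) * conj(chi(C)) with |G| = 24 for each irreducible chi in the table:
  <chi_rho, chi_1> = (1/24)[1*(12)*conj(1) + 6*(-4)*conj(1) + 3*(4)*conj(1) + 8*(3)*conj(1) + 6*(0)*conj(1)]
      = (1/24)[(12) + (-24) + (12) + (24) + (0)] = 24/24 = 1
  <chi_rho, chi_2> = (1/24)[1*(12)*conj(1) + 6*(-4)*conj(-1) + 3*(4)*conj(1) + 8*(3)*conj(1) + 6*(0)*conj(-1)]
      = (1/24)[(12) + (24) + (12) + (24) + (0)] = 72/24 = 3
  <chi_rho, chi_3> = (1/24)[1*(12)*conj(2) + 6*(-4)*conj(0) + 3*(4)*conj(2) + 8*(3)*conj(-1) + 6*(0)*conj(0)]
      = (1/24)[(24) + (0) + (24) + (-24) + (0)] = 24/24 = 1
  <chi_rho, chi_4> = (1/24)[1*(12)*conj(3) + 6*(-4)*conj(1) + 3*(4)*conj(-1) + 8*(3)*conj(0) + 6*(0)*conj(-1)]
      = (1/24)[(36) + (-24) + (-12) + (0) + (0)] = 0/24 = 0
  <chi_rho, chi_5> = (1/24)[1*(12)*conj(3) + 6*(-4)*conj(-1) + 3*(4)*conj(-1) + 8*(3)*conj(0) + 6*(0)*conj(1)]
      = (1/24)[(36) + (24) + (-12) + (0) + (0)] = 48/24 = 2
Dimension check: dim(rho) = sum (mult * dim) = 1*1 + 3*1 + 1*2 + 0*3 + 2*3 = 12 = chi_rho(e) = 12.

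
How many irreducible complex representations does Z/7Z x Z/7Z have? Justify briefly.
49

Argument: The number of irreducible complex representations of a finite group equals its number of conjugacy classes. Z/7Z x Z/7Z is abelian of order 49, so every element is its own conjugacy class: 49 classes, so Z/7Z x Z/7Z (order 49) has exactly 49 irreducible complex representations.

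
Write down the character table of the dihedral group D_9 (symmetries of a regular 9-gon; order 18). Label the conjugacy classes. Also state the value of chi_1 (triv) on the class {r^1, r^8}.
Conjugacy classes: {e} of size 1, {r^1, r^8} of size 2, {r^2, r^7} of size 2, {r^3, r^6} of size 2, {r^4, r^5} of size 2, {s, sr, ..., sr^8} of size 9.
Character table:
  irrep \ class              {e} (size 1)  {r^1, r^8} (size 2)  {r^2, r^7} (size 2)  {r^3, r^6} (size 2)  {r^4, r^5} (size 2)  {s, sr, ..., sr^8} (size 9)
  chi_1 (triv)               1             1                    1                    1                    1                    1                          
  chi_2 (sign: r->1, s->-1)  1             1                    1                    1                    1                    -1                         
  chi_3 (2d, j=1)            2             2*cos(2*pi/9)        2*cos(4*pi/9)        -1                   -2*cos(pi/9)         0                          
  chi_4 (2d, j=2)            2             2*cos(4*pi/9)        -2*cos(pi/9)         -1                   2*cos(2*pi/9)        0                          
  chi_5 (2d, j=3)            2             -1                   -1                   2                    -1                   0                          
  chi_6 (2d, j=4)            2             -2*cos(pi/9)         2*cos(2*pi/9)        -1                   2*cos(4*pi/9)        0                          

Spot check: chi_1 (triv) on {r^1, r^8} = 1.

Justification: D_9 has order 2*9 = 18 with 6 conjugacy classes, hence 6 irreducibles. Sum of squared dims 1 + 1 + 4 + 4 + 4 + 4 = 18 = |G|. Linear characters come from the abelianisation; the 2-dimensional irreps have character r^k -> 2*cos(2*pi*j*k/9), reflections -> 0.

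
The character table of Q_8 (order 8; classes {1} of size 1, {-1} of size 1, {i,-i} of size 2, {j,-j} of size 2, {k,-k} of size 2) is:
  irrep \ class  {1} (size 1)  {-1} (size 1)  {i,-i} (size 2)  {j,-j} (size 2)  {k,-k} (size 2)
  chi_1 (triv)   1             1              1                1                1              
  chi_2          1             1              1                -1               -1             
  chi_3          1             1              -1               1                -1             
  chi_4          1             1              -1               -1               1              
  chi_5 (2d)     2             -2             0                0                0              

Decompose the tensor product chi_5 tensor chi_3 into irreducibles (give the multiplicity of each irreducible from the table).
chi_5 tensor chi_3 = chi_5 (all other irreducibles have multiplicity 0).

Justification: The character of a tensor product is the pointwise product (chi_5 * chi_3)(C) = chi_5(C) * chi_3(C):
  {1}: (2)*(1), {-1}: (-2)*(1), {i,-i}: (0)*(-1), {j,-j}: (0)*(1), {k,-k}: (0)*(-1)
so (chi_5 * chi_3) takes values
  {1} -> 2, {-1} -> -2, {i,-i} -> 0, {j,-j} -> 0, {k,-k} -> 0.
Now take the inner product of this character with each irreducible chi from the table, <chi_5*chi_3, chi> = (1/8) sum_C |C| (chi_5*chi_3)(C) conj(chi(C)):
  <chi_5*chi_3, chi_1> = (1/8)[1*(2)*conj(1) + 1*(-2)*conj(1) + 2*(0)*conj(1) + 2*(0)*conj(1) + 2*(0)*conj(1)]
      = (1/8)[(2) + (-2) + (0) + (0) + (0)] = 0/8 = 0
  <chi_5*chi_3, chi_2> = (1/8)[1*(2)*conj(1) + 1*(-2)*conj(1) + 2*(0)*conj(1) + 2*(0)*conj(-1) + 2*(0)*conj(-1)]
      = (1/8)[(2) + (-2) + (0) + (0) + (0)] = 0/8 = 0
  <chi_5*chi_3, chi_3> = (1/8)[1*(2)*conj(1) + 1*(-2)*conj(1) + 2*(0)*conj(-1) + 2*(0)*conj(1) + 2*(0)*conj(-1)]
      = (1/8)[(2) + (-2) + (0) + (0) + (0)] = 0/8 = 0
  <chi_5*chi_3, chi_4> = (1/8)[1*(2)*conj(1) + 1*(-2)*conj(1) + 2*(0)*conj(-1) + 2*(0)*conj(-1) + 2*(0)*conj(1)]
      = (1/8)[(2) + (-2) + (0) + (0) + (0)] = 0/8 = 0
  <chi_5*chi_3, chi_5> = (1/8)[1*(2)*conj(2) + 1*(-2)*conj(-2) + 2*(0)*conj(0) + 2*(0)*conj(0) + 2*(0)*conj(0)]
      = (1/8)[(4) + (4) + (0) + (0) + (0)] = 8/8 = 1
Hence the multiplicities are chi_5: 1. Dimension check: dim(chi_5)*dim(chi_3) = 2*1 = 2 and sum (mult * dim) = 1*2 = 2.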